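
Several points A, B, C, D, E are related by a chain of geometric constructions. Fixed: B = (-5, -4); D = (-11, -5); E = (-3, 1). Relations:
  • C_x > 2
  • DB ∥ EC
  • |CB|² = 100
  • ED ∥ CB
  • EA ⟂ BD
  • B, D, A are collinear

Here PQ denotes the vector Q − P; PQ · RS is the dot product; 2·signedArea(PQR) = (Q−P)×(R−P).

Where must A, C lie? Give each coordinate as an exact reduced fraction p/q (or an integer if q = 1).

1. A_x = -83/37  [B, D, A are collinear ∩ EA ⟂ BD]
2. A_y = -131/37  [B, D, A are collinear ∩ EA ⟂ BD]
   → A = (-83/37, -131/37)
3. C_x = 3  [ED ∥ CB ∩ DB ∥ EC]
4. C_y = 2  [ED ∥ CB ∩ DB ∥ EC]
   → C = (3, 2)

A = (-83/37, -131/37)
C = (3, 2)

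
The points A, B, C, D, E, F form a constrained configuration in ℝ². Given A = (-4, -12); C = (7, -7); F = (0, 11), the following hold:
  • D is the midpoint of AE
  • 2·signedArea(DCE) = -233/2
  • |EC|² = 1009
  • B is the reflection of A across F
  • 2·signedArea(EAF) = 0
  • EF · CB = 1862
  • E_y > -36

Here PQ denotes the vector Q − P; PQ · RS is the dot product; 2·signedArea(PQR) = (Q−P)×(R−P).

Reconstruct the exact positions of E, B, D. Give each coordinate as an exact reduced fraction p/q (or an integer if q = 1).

1. B_x = 4  [B is the reflection of A across F]
2. B_y = 34  [B is the reflection of A across F]
   → B = (4, 34)
3. E_x = -8  [2·signedArea(EAF) = 0 ∩ EF · CB = 1862]
4. E_y = -35  [2·signedArea(EAF) = 0 ∩ EF · CB = 1862]
   → E = (-8, -35)
5. D_x = -6  [D is the midpoint of AE]
6. D_y = -47/2  [D is the midpoint of AE]
   → D = (-6, -47/2)

B = (4, 34)
D = (-6, -47/2)
E = (-8, -35)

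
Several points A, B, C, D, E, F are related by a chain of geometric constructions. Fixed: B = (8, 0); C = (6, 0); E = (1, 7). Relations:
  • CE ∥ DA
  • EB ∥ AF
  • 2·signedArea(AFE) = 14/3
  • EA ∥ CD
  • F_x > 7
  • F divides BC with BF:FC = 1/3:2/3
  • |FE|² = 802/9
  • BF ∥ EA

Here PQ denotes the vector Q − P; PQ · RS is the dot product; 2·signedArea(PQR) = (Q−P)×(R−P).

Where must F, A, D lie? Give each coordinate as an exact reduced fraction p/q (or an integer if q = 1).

A = (1/3, 7)
D = (16/3, 0)
F = (22/3, 0)

1. F_x = 22/3  [F divides BC with BF:FC = 1/3:2/3]
2. F_y = 0  [F divides BC with BF:FC = 1/3:2/3]
   → F = (22/3, 0)
3. A_x = 1/3  [EB ∥ AF ∩ BF ∥ EA]
4. A_y = 7  [EB ∥ AF ∩ BF ∥ EA]
   → A = (1/3, 7)
5. D_x = 16/3  [CE ∥ DA ∩ EA ∥ CD]
6. D_y = 0  [CE ∥ DA ∩ EA ∥ CD]
   → D = (16/3, 0)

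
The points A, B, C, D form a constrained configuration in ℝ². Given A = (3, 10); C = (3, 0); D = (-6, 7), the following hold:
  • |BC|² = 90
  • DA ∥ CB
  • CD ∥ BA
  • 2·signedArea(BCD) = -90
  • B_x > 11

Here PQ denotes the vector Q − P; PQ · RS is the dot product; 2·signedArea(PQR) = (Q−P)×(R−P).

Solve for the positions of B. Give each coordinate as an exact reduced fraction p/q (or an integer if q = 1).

B = (12, 3)

1. B_x = 12  [CD ∥ BA ∩ DA ∥ CB]
2. B_y = 3  [CD ∥ BA ∩ DA ∥ CB]
   → B = (12, 3)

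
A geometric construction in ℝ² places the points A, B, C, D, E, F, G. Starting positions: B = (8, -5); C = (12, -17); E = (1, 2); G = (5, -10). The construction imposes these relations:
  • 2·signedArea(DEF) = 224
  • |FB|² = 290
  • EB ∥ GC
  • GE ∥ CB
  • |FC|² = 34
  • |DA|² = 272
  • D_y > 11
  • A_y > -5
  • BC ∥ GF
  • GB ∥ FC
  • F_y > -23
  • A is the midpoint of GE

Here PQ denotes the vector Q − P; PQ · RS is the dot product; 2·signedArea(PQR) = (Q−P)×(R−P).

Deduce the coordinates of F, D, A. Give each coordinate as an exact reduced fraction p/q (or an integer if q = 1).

A = (3, -4)
D = (7, 12)
F = (9, -22)

1. F_x = 9  [GB ∥ FC ∩ BC ∥ GF]
2. F_y = -22  [GB ∥ FC ∩ BC ∥ GF]
   → F = (9, -22)
3. A_x = 3  [A is the midpoint of GE]
4. A_y = -4  [A is the midpoint of GE]
   → A = (3, -4)
5. D_x = 7  [line 24·x + 8·y + -264 = 0 ∩ |DA|² = 272]
6. D_y = 12  [line 24·x + 8·y + -264 = 0 ∩ |DA|² = 272]
   → D = (7, 12)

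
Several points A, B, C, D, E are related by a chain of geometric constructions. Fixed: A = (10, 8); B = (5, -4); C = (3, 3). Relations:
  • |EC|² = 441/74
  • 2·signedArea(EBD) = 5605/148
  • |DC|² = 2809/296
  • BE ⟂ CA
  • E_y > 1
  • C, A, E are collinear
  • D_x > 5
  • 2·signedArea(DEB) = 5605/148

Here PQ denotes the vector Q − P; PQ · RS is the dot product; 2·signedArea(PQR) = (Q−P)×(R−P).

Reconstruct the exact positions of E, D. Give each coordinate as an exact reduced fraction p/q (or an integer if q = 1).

1. E_x = 75/74  [C, A, E are collinear ∩ BE ⟂ CA]
2. E_y = 117/74  [C, A, E are collinear ∩ BE ⟂ CA]
   → E = (75/74, 117/74)
3. D_x = 815/148  [line 413/74·x + 295/74·y + -7375/148 = 0 ∩ |DC|² = 2809/296]
4. D_y = 709/148  [line 413/74·x + 295/74·y + -7375/148 = 0 ∩ |DC|² = 2809/296]
   → D = (815/148, 709/148)

D = (815/148, 709/148)
E = (75/74, 117/74)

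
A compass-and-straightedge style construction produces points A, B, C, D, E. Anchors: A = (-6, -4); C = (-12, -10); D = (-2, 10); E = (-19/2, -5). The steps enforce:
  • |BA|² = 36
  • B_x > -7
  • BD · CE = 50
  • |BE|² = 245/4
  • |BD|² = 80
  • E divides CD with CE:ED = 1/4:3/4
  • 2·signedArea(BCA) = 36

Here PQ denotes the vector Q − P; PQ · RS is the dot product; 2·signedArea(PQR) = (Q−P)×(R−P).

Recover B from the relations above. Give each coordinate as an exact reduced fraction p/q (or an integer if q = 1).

1. B_x = -6  [BD · CE = 50 ∩ 2·signedArea(BCA) = 36]
2. B_y = 2  [BD · CE = 50 ∩ 2·signedArea(BCA) = 36]
   → B = (-6, 2)

B = (-6, 2)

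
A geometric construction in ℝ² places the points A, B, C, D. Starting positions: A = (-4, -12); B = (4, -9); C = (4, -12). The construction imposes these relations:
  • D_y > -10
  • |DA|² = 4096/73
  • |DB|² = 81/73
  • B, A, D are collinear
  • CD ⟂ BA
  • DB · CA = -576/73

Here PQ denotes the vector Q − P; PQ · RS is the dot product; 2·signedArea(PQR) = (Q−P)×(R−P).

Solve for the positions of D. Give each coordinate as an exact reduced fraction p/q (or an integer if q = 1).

D = (220/73, -684/73)

1. D_x = 220/73  [B, A, D are collinear ∩ CD ⟂ BA]
2. D_y = -684/73  [B, A, D are collinear ∩ CD ⟂ BA]
   → D = (220/73, -684/73)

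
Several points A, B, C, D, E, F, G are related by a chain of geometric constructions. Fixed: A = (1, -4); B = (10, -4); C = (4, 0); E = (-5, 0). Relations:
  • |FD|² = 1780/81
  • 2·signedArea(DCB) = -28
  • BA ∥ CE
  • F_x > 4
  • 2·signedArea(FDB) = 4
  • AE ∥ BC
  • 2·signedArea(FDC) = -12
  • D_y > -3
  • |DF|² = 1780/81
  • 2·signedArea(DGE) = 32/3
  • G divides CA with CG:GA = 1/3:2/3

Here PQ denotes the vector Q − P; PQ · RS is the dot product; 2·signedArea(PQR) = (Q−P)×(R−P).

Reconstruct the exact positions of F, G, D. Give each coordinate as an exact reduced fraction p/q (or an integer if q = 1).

D = (1/3, -20/9)
F = (5, -8/3)
G = (3, -4/3)

1. G_x = 3  [G divides CA with CG:GA = 1/3:2/3]
2. G_y = -4/3  [G divides CA with CG:GA = 1/3:2/3]
   → G = (3, -4/3)
3. D_x = 1/3  [2·signedArea(DCB) = -28 ∩ 2·signedArea(DGE) = 32/3]
4. D_y = -20/9  [2·signedArea(DCB) = -28 ∩ 2·signedArea(DGE) = 32/3]
   → D = (1/3, -20/9)
5. F_x = 5  [2·signedArea(FDB) = 4 ∩ 2·signedArea(FDC) = -12]
6. F_y = -8/3  [2·signedArea(FDB) = 4 ∩ 2·signedArea(FDC) = -12]
   → F = (5, -8/3)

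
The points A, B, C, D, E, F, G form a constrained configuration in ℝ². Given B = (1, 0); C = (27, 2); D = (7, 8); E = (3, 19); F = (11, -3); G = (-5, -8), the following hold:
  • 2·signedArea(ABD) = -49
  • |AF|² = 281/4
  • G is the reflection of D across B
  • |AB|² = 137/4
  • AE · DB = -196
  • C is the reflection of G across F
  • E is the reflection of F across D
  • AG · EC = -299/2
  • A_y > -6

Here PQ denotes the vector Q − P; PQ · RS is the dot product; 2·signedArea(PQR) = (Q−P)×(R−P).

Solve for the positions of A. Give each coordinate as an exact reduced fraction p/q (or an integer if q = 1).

1. A_x = 3  [AG · EC = -299/2 ∩ AE · DB = -196]
2. A_y = -11/2  [AG · EC = -299/2 ∩ AE · DB = -196]
   → A = (3, -11/2)

A = (3, -11/2)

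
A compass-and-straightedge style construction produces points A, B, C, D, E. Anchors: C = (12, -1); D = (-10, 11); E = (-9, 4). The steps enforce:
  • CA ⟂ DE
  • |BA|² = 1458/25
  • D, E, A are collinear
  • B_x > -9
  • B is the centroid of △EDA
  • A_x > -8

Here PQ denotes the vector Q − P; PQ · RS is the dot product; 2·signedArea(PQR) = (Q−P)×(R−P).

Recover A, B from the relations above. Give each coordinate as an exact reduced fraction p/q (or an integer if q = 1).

1. A_x = -197/25  [D, E, A are collinear ∩ CA ⟂ DE]
2. A_y = -96/25  [D, E, A are collinear ∩ CA ⟂ DE]
   → A = (-197/25, -96/25)
3. B_x = -224/25  [B is the centroid of △EDA]
4. B_y = 93/25  [B is the centroid of △EDA]
   → B = (-224/25, 93/25)

A = (-197/25, -96/25)
B = (-224/25, 93/25)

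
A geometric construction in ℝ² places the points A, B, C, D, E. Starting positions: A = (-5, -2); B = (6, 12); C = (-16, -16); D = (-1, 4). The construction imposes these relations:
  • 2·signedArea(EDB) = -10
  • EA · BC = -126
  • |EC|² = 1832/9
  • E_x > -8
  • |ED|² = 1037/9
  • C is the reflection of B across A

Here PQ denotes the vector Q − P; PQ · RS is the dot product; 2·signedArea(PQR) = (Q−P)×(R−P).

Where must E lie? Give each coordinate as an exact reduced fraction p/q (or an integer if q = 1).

E = (-22/3, -14/3)

1. E_x = -22/3  [2·signedArea(EDB) = -10 ∩ EA · BC = -126]
2. E_y = -14/3  [2·signedArea(EDB) = -10 ∩ EA · BC = -126]
   → E = (-22/3, -14/3)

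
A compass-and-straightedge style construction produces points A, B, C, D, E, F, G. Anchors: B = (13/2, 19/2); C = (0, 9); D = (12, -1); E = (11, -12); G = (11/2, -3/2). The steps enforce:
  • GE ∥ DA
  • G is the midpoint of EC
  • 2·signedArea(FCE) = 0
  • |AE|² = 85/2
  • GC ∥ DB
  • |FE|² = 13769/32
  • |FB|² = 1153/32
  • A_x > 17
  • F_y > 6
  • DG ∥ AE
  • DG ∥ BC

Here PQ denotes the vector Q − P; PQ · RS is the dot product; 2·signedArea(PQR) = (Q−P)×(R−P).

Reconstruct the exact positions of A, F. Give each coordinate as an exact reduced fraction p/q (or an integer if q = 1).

1. A_x = 35/2  [DG ∥ AE ∩ GE ∥ DA]
2. A_y = -23/2  [DG ∥ AE ∩ GE ∥ DA]
   → A = (35/2, -23/2)
3. F_x = 11/8  [line 21·x + 11·y + -99 = 0 ∩ |FE|² = 13769/32]
4. F_y = 51/8  [line 21·x + 11·y + -99 = 0 ∩ |FE|² = 13769/32]
   → F = (11/8, 51/8)

A = (35/2, -23/2)
F = (11/8, 51/8)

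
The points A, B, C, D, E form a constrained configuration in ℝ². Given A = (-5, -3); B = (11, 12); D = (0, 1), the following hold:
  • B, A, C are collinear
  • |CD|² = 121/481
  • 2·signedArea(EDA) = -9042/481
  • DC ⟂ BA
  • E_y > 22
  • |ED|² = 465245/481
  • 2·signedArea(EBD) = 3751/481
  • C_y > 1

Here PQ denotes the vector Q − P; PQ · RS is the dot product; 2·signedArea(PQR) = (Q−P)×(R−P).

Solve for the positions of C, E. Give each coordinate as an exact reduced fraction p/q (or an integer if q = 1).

C = (-165/481, 657/481)
E = (10747/481, 10887/481)

1. C_x = -165/481  [B, A, C are collinear ∩ DC ⟂ BA]
2. C_y = 657/481  [B, A, C are collinear ∩ DC ⟂ BA]
   → C = (-165/481, 657/481)
3. E_x = 10747/481  [2·signedArea(EBD) = 3751/481 ∩ 2·signedArea(EDA) = -9042/481]
4. E_y = 10887/481  [2·signedArea(EBD) = 3751/481 ∩ 2·signedArea(EDA) = -9042/481]
   → E = (10747/481, 10887/481)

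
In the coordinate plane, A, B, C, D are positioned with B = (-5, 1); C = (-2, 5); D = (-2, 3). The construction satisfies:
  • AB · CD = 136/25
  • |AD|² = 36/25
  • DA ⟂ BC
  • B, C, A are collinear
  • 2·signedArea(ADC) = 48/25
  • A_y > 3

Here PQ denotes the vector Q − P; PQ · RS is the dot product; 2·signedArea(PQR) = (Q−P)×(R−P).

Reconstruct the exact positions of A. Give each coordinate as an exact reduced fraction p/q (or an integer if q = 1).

A = (-74/25, 93/25)

1. A_x = -74/25  [B, C, A are collinear ∩ DA ⟂ BC]
2. A_y = 93/25  [B, C, A are collinear ∩ DA ⟂ BC]
   → A = (-74/25, 93/25)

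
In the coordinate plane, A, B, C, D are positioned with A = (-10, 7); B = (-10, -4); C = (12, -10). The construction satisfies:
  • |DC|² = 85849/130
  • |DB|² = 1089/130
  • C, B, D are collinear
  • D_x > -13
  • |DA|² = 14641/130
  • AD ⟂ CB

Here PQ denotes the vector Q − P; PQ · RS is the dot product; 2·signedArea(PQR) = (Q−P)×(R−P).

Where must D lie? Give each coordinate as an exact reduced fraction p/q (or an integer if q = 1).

1. D_x = -1663/130  [C, B, D are collinear ∩ AD ⟂ CB]
2. D_y = -421/130  [C, B, D are collinear ∩ AD ⟂ CB]
   → D = (-1663/130, -421/130)

D = (-1663/130, -421/130)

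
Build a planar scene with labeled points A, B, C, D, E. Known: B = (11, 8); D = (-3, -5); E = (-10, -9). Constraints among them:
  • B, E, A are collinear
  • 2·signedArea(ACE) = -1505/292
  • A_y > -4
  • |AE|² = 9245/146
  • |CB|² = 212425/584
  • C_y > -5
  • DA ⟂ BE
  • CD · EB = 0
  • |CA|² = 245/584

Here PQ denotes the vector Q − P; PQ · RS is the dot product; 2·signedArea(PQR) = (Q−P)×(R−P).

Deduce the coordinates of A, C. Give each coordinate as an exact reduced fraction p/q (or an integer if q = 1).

1. A_x = -557/146  [B, E, A are collinear ∩ DA ⟂ BE]
2. A_y = -583/146  [B, E, A are collinear ∩ DA ⟂ BE]
   → A = (-557/146, -583/146)
3. C_x = -995/292  [CD · EB = 0 ∩ 2·signedArea(ACE) = -1505/292]
4. C_y = -1313/292  [CD · EB = 0 ∩ 2·signedArea(ACE) = -1505/292]
   → C = (-995/292, -1313/292)

A = (-557/146, -583/146)
C = (-995/292, -1313/292)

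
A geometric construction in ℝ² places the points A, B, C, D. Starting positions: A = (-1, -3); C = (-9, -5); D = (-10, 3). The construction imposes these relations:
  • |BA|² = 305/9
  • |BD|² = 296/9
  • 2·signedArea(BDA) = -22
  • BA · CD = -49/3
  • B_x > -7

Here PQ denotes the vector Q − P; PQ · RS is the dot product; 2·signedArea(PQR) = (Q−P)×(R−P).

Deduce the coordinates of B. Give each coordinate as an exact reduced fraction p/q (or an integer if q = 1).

B = (-20/3, -5/3)

1. B_x = -20/3  [2·signedArea(BDA) = -22 ∩ BA · CD = -49/3]
2. B_y = -5/3  [2·signedArea(BDA) = -22 ∩ BA · CD = -49/3]
   → B = (-20/3, -5/3)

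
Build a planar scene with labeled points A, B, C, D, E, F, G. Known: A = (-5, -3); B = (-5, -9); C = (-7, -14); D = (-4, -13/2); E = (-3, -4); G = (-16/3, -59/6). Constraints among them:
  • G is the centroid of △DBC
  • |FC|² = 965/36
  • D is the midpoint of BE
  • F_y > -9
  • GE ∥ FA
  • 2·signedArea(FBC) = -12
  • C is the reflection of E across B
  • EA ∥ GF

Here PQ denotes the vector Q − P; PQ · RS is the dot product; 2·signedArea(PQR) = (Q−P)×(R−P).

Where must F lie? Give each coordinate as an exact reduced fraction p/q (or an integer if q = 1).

1. F_x = -22/3  [GE ∥ FA ∩ EA ∥ GF]
2. F_y = -53/6  [GE ∥ FA ∩ EA ∥ GF]
   → F = (-22/3, -53/6)

F = (-22/3, -53/6)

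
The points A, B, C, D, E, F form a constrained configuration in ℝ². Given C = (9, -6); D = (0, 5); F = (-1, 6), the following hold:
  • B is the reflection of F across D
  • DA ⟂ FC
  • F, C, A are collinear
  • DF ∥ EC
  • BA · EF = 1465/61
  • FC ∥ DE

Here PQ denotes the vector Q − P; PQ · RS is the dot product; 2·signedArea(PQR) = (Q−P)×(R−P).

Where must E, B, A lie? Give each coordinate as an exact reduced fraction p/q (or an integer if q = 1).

1. E_x = 10  [DF ∥ EC ∩ FC ∥ DE]
2. E_y = -7  [DF ∥ EC ∩ FC ∥ DE]
   → E = (10, -7)
3. B_x = 1  [B is the reflection of F across D]
4. B_y = 4  [B is the reflection of F across D]
   → B = (1, 4)
5. A_x = -6/61  [F, C, A are collinear ∩ DA ⟂ FC]
6. A_y = 300/61  [F, C, A are collinear ∩ DA ⟂ FC]
   → A = (-6/61, 300/61)

A = (-6/61, 300/61)
B = (1, 4)
E = (10, -7)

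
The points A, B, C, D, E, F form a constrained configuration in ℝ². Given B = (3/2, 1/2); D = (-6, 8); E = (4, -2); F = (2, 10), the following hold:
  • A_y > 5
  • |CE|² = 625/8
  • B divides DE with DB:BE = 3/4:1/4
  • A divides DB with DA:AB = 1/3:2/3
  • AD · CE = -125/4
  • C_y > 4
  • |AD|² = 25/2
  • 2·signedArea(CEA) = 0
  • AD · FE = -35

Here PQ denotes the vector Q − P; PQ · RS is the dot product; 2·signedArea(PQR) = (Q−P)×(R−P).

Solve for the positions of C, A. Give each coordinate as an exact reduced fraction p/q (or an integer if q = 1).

1. A_x = -7/2  [A divides DB with DA:AB = 1/3:2/3]
2. A_y = 11/2  [A divides DB with DA:AB = 1/3:2/3]
   → A = (-7/2, 11/2)
3. C_x = -9/4  [2·signedArea(CEA) = 0 ∩ AD · CE = -125/4]
4. C_y = 17/4  [2·signedArea(CEA) = 0 ∩ AD · CE = -125/4]
   → C = (-9/4, 17/4)

A = (-7/2, 11/2)
C = (-9/4, 17/4)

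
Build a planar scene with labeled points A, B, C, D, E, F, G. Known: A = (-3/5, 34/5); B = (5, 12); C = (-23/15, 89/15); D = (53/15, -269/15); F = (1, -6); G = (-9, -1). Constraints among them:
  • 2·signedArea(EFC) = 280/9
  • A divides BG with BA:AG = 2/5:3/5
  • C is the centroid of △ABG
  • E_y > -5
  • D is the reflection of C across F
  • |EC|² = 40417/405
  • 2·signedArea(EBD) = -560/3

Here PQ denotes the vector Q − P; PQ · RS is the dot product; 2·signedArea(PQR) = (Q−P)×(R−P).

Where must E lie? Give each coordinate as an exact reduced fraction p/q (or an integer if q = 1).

E = (-91/45, -182/45)

1. E_x = -91/45  [2·signedArea(EBD) = -560/3 ∩ 2·signedArea(EFC) = 280/9]
2. E_y = -182/45  [2·signedArea(EBD) = -560/3 ∩ 2·signedArea(EFC) = 280/9]
   → E = (-91/45, -182/45)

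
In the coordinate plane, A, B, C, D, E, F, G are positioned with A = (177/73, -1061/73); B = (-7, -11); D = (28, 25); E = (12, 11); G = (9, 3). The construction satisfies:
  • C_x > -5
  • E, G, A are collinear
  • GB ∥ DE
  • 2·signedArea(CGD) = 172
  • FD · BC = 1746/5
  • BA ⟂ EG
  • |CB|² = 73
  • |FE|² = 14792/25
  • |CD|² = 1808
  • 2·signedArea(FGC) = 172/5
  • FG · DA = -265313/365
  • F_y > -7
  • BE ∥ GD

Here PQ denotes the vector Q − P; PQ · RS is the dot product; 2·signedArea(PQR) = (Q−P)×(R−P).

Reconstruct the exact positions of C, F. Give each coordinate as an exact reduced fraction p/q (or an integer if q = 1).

1. C_x = -4  [line -22·x + 19·y + -31 = 0 ∩ |CB|² = 73]
2. C_y = -3  [line -22·x + 19·y + -31 = 0 ∩ |CB|² = 73]
   → C = (-4, -3)
3. F_x = -26/5  [2·signedArea(FGC) = 172/5 ∩ FD · BC = 1746/5]
4. F_y = -31/5  [2·signedArea(FGC) = 172/5 ∩ FD · BC = 1746/5]
   → F = (-26/5, -31/5)

C = (-4, -3)
F = (-26/5, -31/5)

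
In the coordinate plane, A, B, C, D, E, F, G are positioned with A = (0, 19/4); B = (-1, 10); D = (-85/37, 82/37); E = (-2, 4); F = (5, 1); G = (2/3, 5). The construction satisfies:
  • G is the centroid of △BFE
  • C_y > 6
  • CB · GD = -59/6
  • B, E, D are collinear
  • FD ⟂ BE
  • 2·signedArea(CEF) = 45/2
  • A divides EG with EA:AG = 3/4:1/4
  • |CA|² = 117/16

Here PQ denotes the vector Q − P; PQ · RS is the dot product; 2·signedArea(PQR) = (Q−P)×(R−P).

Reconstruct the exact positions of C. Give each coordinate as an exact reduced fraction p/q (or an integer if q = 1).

C = (-3/2, 7)

1. C_x = -3/2  [2·signedArea(CEF) = 45/2 ∩ CB · GD = -59/6]
2. C_y = 7  [2·signedArea(CEF) = 45/2 ∩ CB · GD = -59/6]
   → C = (-3/2, 7)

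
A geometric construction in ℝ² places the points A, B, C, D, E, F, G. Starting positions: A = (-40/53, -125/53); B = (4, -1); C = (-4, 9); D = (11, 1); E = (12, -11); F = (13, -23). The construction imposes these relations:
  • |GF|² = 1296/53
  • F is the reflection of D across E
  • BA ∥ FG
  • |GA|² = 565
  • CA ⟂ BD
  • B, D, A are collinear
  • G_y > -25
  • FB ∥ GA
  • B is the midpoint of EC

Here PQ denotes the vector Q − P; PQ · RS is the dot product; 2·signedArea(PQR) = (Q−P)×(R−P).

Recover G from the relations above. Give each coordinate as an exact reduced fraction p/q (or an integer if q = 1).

1. G_x = 437/53  [FB ∥ GA ∩ BA ∥ FG]
2. G_y = -1291/53  [FB ∥ GA ∩ BA ∥ FG]
   → G = (437/53, -1291/53)

G = (437/53, -1291/53)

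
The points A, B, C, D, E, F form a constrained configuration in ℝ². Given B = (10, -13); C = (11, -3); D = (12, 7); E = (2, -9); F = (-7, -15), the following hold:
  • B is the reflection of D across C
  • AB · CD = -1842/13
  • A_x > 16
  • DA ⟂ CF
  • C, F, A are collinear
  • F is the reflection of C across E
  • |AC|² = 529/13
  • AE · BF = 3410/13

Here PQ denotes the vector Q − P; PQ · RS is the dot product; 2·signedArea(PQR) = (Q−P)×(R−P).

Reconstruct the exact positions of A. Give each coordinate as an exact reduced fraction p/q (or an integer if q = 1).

1. A_x = 212/13  [C, F, A are collinear ∩ DA ⟂ CF]
2. A_y = 7/13  [C, F, A are collinear ∩ DA ⟂ CF]
   → A = (212/13, 7/13)

A = (212/13, 7/13)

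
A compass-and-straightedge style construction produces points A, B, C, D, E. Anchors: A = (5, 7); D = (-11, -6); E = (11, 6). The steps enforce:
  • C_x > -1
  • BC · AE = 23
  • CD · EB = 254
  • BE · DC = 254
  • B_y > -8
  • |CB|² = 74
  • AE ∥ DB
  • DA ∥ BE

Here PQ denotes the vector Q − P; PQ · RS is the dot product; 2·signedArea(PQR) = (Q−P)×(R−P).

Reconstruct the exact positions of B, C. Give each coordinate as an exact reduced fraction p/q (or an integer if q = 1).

B = (-5, -7)
C = (0, 0)

1. B_x = -5  [DA ∥ BE ∩ AE ∥ DB]
2. B_y = -7  [DA ∥ BE ∩ AE ∥ DB]
   → B = (-5, -7)
3. C_x = 0  [CD · EB = 254 ∩ BC · AE = 23]
4. C_y = 0  [CD · EB = 254 ∩ BC · AE = 23]
   → C = (0, 0)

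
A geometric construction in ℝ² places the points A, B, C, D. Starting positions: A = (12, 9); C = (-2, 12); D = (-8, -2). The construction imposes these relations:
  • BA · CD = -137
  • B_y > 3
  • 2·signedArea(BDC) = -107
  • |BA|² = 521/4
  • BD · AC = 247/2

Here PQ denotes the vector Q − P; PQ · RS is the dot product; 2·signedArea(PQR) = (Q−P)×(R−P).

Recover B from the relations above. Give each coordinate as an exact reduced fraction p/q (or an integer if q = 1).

1. B_x = 2  [2·signedArea(BDC) = -107 ∩ BA · CD = -137]
2. B_y = 7/2  [2·signedArea(BDC) = -107 ∩ BA · CD = -137]
   → B = (2, 7/2)

B = (2, 7/2)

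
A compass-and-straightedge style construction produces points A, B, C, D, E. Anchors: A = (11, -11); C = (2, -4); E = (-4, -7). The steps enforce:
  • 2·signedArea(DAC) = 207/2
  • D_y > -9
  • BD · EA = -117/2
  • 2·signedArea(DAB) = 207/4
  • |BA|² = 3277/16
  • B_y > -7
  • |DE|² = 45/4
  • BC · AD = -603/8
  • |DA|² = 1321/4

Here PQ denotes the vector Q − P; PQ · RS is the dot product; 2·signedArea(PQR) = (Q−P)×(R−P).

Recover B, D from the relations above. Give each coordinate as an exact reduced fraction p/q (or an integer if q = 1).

1. D_x = -7  [line -7·x + -9·y + -251/2 = 0 ∩ |DA|² = 1321/4]
2. D_y = -17/2  [line -7·x + -9·y + -251/2 = 0 ∩ |DA|² = 1321/4]
   → D = (-7, -17/2)
3. B_x = -5/2  [BD · EA = -117/2 ∩ 2·signedArea(DAB) = 207/4]
4. B_y = -25/4  [BD · EA = -117/2 ∩ 2·signedArea(DAB) = 207/4]
   → B = (-5/2, -25/4)

B = (-5/2, -25/4)
D = (-7, -17/2)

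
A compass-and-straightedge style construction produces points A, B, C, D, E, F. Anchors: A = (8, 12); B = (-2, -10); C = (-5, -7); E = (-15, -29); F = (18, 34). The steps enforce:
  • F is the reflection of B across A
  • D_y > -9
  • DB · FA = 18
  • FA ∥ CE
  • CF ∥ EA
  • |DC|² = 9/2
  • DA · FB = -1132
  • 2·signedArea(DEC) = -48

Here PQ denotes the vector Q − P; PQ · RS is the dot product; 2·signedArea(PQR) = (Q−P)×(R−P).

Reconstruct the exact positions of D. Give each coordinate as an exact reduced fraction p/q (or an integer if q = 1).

D = (-7/2, -17/2)

1. D_x = -7/2  [DA · FB = -1132 ∩ 2·signedArea(DEC) = -48]
2. D_y = -17/2  [DA · FB = -1132 ∩ 2·signedArea(DEC) = -48]
   → D = (-7/2, -17/2)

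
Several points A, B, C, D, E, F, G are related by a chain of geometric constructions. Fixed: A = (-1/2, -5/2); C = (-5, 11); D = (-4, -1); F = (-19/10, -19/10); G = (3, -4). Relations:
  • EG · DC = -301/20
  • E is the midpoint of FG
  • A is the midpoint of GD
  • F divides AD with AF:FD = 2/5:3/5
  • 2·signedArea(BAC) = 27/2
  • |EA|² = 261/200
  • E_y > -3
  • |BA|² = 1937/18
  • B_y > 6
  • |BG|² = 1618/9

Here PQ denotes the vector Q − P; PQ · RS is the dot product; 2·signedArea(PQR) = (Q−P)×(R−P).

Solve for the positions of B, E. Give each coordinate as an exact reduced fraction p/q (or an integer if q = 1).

B = (-14/3, 7)
E = (11/20, -59/20)

1. B_x = -14/3  [line -27/2·x + -9/2·y + -63/2 = 0 ∩ |BA|² = 1937/18]
2. B_y = 7  [line -27/2·x + -9/2·y + -63/2 = 0 ∩ |BA|² = 1937/18]
   → B = (-14/3, 7)
3. E_x = 11/20  [E is the midpoint of FG]
4. E_y = -59/20  [E is the midpoint of FG]
   → E = (11/20, -59/20)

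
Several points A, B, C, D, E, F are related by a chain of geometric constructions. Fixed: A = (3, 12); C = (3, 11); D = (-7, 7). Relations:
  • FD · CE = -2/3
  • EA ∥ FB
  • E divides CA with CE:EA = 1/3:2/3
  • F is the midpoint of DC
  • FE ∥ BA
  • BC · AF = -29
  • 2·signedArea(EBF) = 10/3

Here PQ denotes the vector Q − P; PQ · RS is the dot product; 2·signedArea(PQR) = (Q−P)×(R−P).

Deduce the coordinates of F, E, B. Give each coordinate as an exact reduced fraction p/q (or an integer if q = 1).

1. F_x = -2  [F is the midpoint of DC]
2. F_y = 9  [F is the midpoint of DC]
   → F = (-2, 9)
3. E_x = 3  [E divides CA with CE:EA = 1/3:2/3]
4. E_y = 34/3  [E divides CA with CE:EA = 1/3:2/3]
   → E = (3, 34/3)
5. B_x = -2  [FE ∥ BA ∩ EA ∥ FB]
6. B_y = 29/3  [FE ∥ BA ∩ EA ∥ FB]
   → B = (-2, 29/3)

B = (-2, 29/3)
E = (3, 34/3)
F = (-2, 9)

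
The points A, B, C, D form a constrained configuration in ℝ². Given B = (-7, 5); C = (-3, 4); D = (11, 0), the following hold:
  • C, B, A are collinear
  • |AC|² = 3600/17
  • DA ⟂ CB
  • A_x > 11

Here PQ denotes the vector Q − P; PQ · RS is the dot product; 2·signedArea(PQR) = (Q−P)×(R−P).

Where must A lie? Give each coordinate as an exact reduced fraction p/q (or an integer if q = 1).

A = (189/17, 8/17)

1. A_x = 189/17  [C, B, A are collinear ∩ DA ⟂ CB]
2. A_y = 8/17  [C, B, A are collinear ∩ DA ⟂ CB]
   → A = (189/17, 8/17)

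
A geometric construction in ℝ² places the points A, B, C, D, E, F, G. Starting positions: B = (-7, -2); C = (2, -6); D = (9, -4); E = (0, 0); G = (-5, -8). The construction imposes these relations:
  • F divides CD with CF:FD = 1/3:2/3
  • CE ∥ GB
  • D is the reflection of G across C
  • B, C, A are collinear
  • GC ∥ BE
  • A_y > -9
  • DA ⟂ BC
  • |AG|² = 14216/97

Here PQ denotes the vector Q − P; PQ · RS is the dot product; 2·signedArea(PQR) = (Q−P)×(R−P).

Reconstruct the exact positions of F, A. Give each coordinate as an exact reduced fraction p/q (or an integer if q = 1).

A = (689/97, -802/97)
F = (13/3, -16/3)

1. F_x = 13/3  [F divides CD with CF:FD = 1/3:2/3]
2. F_y = -16/3  [F divides CD with CF:FD = 1/3:2/3]
   → F = (13/3, -16/3)
3. A_x = 689/97  [B, C, A are collinear ∩ DA ⟂ BC]
4. A_y = -802/97  [B, C, A are collinear ∩ DA ⟂ BC]
   → A = (689/97, -802/97)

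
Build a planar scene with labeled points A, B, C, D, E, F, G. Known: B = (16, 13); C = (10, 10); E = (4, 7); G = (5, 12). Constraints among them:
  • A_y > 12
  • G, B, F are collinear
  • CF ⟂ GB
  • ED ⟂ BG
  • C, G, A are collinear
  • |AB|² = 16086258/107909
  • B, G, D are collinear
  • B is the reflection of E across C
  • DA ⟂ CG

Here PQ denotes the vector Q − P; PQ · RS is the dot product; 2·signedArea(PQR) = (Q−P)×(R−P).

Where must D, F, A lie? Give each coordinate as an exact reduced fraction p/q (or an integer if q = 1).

1. D_x = 217/61  [B, G, D are collinear ∩ ED ⟂ BG]
2. D_y = 724/61  [B, G, D are collinear ∩ ED ⟂ BG]
   → D = (217/61, 724/61)
3. F_x = 1193/122  [G, B, F are collinear ∩ CF ⟂ GB]
4. F_y = 1517/122  [G, B, F are collinear ∩ CF ⟂ GB]
   → F = (1193/122, 1517/122)
5. A_x = 6725/1769  [C, G, A are collinear ∩ DA ⟂ CG]
6. A_y = 22076/1769  [C, G, A are collinear ∩ DA ⟂ CG]
   → A = (6725/1769, 22076/1769)

A = (6725/1769, 22076/1769)
D = (217/61, 724/61)
F = (1193/122, 1517/122)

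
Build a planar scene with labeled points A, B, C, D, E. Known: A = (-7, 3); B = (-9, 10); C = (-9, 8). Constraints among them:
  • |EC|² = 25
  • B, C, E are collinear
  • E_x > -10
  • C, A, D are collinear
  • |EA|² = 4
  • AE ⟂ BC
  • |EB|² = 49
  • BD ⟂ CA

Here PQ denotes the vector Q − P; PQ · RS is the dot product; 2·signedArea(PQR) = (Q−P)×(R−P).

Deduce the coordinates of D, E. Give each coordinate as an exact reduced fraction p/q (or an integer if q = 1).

1. D_x = -281/29  [C, A, D are collinear ∩ BD ⟂ CA]
2. D_y = 282/29  [C, A, D are collinear ∩ BD ⟂ CA]
   → D = (-281/29, 282/29)
3. E_x = -9  [B, C, E are collinear ∩ AE ⟂ BC]
4. E_y = 3  [B, C, E are collinear ∩ AE ⟂ BC]
   → E = (-9, 3)

D = (-281/29, 282/29)
E = (-9, 3)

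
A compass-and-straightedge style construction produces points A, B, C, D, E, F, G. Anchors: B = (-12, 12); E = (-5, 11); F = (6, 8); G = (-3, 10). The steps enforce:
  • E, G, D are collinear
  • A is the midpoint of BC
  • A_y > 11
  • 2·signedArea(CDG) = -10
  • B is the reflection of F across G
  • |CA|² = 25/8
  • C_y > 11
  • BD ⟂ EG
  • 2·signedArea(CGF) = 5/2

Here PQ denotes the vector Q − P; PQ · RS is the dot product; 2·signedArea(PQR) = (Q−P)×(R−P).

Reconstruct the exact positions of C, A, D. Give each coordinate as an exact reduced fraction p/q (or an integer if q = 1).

1. D_x = -11  [E, G, D are collinear ∩ BD ⟂ EG]
2. D_y = 14  [E, G, D are collinear ∩ BD ⟂ EG]
   → D = (-11, 14)
3. C_x = -17/2  [2·signedArea(CGF) = 5/2 ∩ 2·signedArea(CDG) = -10]
4. C_y = 23/2  [2·signedArea(CGF) = 5/2 ∩ 2·signedArea(CDG) = -10]
   → C = (-17/2, 23/2)
5. A_x = -41/4  [A is the midpoint of BC]
6. A_y = 47/4  [A is the midpoint of BC]
   → A = (-41/4, 47/4)

A = (-41/4, 47/4)
C = (-17/2, 23/2)
D = (-11, 14)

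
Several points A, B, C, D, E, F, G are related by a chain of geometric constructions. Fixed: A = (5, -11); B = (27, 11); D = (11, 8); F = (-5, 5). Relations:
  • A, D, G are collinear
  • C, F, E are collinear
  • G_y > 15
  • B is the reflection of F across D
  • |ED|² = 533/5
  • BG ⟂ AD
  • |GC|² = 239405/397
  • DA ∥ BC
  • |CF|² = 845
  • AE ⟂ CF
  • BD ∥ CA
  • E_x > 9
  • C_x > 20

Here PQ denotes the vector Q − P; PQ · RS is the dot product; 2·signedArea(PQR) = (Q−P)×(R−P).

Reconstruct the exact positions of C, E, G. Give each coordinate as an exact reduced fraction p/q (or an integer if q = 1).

1. C_x = 21  [BD ∥ CA ∩ DA ∥ BC]
2. C_y = -8  [BD ∥ CA ∩ DA ∥ BC]
   → C = (21, -8)
3. E_x = 47/5  [C, F, E are collinear ∩ AE ⟂ CF]
4. E_y = -11/5  [C, F, E are collinear ∩ AE ⟂ CF]
   → E = (47/5, -11/5)
5. G_x = 5285/397  [A, D, G are collinear ∩ BG ⟂ AD]
6. G_y = 6083/397  [A, D, G are collinear ∩ BG ⟂ AD]
   → G = (5285/397, 6083/397)

C = (21, -8)
E = (47/5, -11/5)
G = (5285/397, 6083/397)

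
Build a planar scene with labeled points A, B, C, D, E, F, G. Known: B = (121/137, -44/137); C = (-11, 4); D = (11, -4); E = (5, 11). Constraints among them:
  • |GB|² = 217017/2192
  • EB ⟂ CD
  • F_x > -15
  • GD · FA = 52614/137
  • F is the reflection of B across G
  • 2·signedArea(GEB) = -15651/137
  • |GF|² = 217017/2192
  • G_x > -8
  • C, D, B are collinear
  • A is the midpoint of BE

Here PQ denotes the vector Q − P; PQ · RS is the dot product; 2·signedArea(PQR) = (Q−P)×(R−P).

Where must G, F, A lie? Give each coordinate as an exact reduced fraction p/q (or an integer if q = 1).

A = (403/137, 1463/274)
F = (-2039/137, 3239/274)
G = (-7, 23/4)

1. G_x = -7  [line 1551/137·x + -564/137·y + 14100/137 = 0 ∩ |GB|² = 217017/2192]
2. G_y = 23/4  [line 1551/137·x + -564/137·y + 14100/137 = 0 ∩ |GB|² = 217017/2192]
   → G = (-7, 23/4)
3. F_x = -2039/137  [F is the reflection of B across G]
4. F_y = 3239/274  [F is the reflection of B across G]
   → F = (-2039/137, 3239/274)
5. A_x = 403/137  [GD · FA = 52614/137 ∩ A is the midpoint of BE]
6. A_y = 1463/274  [GD · FA = 52614/137 ∩ A is the midpoint of BE]
   → A = (403/137, 1463/274)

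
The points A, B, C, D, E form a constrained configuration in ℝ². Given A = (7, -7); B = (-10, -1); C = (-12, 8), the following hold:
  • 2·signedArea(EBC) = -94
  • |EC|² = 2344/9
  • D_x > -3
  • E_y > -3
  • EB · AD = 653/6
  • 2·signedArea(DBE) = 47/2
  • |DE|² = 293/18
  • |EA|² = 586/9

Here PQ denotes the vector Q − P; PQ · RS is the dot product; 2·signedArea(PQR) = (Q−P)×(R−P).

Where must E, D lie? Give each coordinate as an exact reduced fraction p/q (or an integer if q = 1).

D = (-5/2, 1/2)
E = (2/3, -2)

1. E_x = 2/3  [line -9·x + -2·y + 2 = 0 ∩ |EA|² = 586/9]
2. E_y = -2  [line -9·x + -2·y + 2 = 0 ∩ |EA|² = 586/9]
   → E = (2/3, -2)
3. D_x = -5/2  [EB · AD = 653/6 ∩ 2·signedArea(DBE) = 47/2]
4. D_y = 1/2  [EB · AD = 653/6 ∩ 2·signedArea(DBE) = 47/2]
   → D = (-5/2, 1/2)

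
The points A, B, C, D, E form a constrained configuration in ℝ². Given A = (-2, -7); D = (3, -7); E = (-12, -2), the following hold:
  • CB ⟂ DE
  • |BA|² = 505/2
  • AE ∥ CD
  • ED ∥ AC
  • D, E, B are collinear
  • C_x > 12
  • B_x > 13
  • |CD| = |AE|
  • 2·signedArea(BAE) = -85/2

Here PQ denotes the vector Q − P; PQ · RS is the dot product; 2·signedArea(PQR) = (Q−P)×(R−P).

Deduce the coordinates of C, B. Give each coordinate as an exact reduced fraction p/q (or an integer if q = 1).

1. C_x = 13  [AE ∥ CD ∩ ED ∥ AC]
2. C_y = -12  [AE ∥ CD ∩ ED ∥ AC]
   → C = (13, -12)
3. B_x = 27/2  [D, E, B are collinear ∩ CB ⟂ DE]
4. B_y = -21/2  [D, E, B are collinear ∩ CB ⟂ DE]
   → B = (27/2, -21/2)

B = (27/2, -21/2)
C = (13, -12)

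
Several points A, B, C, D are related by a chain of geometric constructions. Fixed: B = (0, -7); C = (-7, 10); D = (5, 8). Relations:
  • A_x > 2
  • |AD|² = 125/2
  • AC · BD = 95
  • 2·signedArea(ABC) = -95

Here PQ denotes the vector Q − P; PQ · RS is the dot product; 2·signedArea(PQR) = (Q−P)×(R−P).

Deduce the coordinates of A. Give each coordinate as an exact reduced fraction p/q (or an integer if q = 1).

A = (5/2, 1/2)

1. A_x = 5/2  [2·signedArea(ABC) = -95 ∩ AC · BD = 95]
2. A_y = 1/2  [2·signedArea(ABC) = -95 ∩ AC · BD = 95]
   → A = (5/2, 1/2)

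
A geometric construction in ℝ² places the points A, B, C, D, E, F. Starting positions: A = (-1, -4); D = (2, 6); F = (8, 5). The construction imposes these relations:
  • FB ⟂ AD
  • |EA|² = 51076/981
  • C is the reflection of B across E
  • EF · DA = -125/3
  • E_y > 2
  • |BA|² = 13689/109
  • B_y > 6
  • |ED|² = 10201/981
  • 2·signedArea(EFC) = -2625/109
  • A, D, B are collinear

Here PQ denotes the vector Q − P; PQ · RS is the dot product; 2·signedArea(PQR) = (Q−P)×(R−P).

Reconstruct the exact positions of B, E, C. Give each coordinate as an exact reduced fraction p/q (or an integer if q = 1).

B = (242/109, 734/109)
C = (-8/109, -298/327)
E = (117/109, 952/327)

1. B_x = 242/109  [A, D, B are collinear ∩ FB ⟂ AD]
2. B_y = 734/109  [A, D, B are collinear ∩ FB ⟂ AD]
   → B = (242/109, 734/109)
3. E_x = 117/109  [line 3·x + 10·y + -97/3 = 0 ∩ |ED|² = 10201/981]
4. E_y = 952/327  [line 3·x + 10·y + -97/3 = 0 ∩ |ED|² = 10201/981]
   → E = (117/109, 952/327)
5. C_x = -8/109  [C is the reflection of B across E]
6. C_y = -298/327  [C is the reflection of B across E]
   → C = (-8/109, -298/327)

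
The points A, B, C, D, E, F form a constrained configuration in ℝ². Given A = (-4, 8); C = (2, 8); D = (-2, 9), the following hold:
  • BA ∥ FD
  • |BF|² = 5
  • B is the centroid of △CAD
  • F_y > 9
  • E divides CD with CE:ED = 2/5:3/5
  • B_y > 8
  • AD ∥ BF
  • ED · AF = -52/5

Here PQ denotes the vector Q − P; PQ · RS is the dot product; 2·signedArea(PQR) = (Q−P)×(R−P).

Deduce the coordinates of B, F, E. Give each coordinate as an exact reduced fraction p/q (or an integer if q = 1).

1. B_x = -4/3  [B is the centroid of △CAD]
2. B_y = 25/3  [B is the centroid of △CAD]
   → B = (-4/3, 25/3)
3. F_x = 2/3  [BA ∥ FD ∩ AD ∥ BF]
4. F_y = 28/3  [BA ∥ FD ∩ AD ∥ BF]
   → F = (2/3, 28/3)
5. E_x = 2/5  [E divides CD with CE:ED = 2/5:3/5]
6. E_y = 42/5  [E divides CD with CE:ED = 2/5:3/5]
   → E = (2/5, 42/5)

B = (-4/3, 25/3)
E = (2/5, 42/5)
F = (2/3, 28/3)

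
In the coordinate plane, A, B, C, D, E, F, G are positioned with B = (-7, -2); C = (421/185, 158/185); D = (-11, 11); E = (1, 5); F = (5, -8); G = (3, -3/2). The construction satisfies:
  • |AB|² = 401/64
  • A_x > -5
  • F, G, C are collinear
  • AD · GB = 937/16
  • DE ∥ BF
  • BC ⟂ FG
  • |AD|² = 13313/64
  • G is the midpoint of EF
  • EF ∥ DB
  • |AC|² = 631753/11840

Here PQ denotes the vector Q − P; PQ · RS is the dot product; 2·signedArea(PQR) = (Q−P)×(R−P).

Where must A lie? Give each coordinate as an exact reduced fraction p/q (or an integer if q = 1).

A = (-9/2, -15/8)

1. A_x = -9/2  [line 10·x + 1/2·y + 735/16 = 0 ∩ |AB|² = 401/64]
2. A_y = -15/8  [line 10·x + 1/2·y + 735/16 = 0 ∩ |AB|² = 401/64]
   → A = (-9/2, -15/8)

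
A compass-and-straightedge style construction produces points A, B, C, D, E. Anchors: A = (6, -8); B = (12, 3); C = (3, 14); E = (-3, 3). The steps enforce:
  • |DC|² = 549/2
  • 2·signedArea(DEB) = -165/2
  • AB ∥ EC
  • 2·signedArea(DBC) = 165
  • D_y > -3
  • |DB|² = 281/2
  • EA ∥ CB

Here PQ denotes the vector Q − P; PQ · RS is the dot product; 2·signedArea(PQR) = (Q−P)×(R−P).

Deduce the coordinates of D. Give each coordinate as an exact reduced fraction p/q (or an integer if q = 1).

1. D_x = 3/2  [2·signedArea(DBC) = 165 ∩ 2·signedArea(DEB) = -165/2]
2. D_y = -5/2  [2·signedArea(DBC) = 165 ∩ 2·signedArea(DEB) = -165/2]
   → D = (3/2, -5/2)

D = (3/2, -5/2)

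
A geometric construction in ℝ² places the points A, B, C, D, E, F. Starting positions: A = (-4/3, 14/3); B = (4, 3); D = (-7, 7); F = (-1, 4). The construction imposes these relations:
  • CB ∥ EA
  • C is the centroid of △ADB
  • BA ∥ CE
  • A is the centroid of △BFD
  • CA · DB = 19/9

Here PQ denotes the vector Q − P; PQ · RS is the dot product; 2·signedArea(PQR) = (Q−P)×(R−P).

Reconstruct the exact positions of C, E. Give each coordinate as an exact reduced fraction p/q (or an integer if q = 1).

C = (-13/9, 44/9)
E = (-61/9, 59/9)

1. C_x = -13/9  [C is the centroid of △ADB]
2. C_y = 44/9  [C is the centroid of △ADB]
   → C = (-13/9, 44/9)
3. E_x = -61/9  [CB ∥ EA ∩ BA ∥ CE]
4. E_y = 59/9  [CB ∥ EA ∩ BA ∥ CE]
   → E = (-61/9, 59/9)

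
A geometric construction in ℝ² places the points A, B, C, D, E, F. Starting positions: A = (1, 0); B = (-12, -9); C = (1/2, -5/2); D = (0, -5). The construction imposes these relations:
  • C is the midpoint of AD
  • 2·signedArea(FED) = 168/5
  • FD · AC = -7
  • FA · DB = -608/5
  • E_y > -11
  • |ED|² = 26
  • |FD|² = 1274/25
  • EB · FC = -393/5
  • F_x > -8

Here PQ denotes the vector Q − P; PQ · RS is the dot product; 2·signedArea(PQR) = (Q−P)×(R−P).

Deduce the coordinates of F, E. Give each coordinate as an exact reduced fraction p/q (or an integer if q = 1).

1. F_x = -7  [FD · AC = -7 ∩ FA · DB = -608/5]
2. F_y = -32/5  [FD · AC = -7 ∩ FA · DB = -608/5]
   → F = (-7, -32/5)
3. E_x = -1  [EB · FC = -393/5 ∩ 2·signedArea(FED) = 168/5]
4. E_y = -10  [EB · FC = -393/5 ∩ 2·signedArea(FED) = 168/5]
   → E = (-1, -10)

E = (-1, -10)
F = (-7, -32/5)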